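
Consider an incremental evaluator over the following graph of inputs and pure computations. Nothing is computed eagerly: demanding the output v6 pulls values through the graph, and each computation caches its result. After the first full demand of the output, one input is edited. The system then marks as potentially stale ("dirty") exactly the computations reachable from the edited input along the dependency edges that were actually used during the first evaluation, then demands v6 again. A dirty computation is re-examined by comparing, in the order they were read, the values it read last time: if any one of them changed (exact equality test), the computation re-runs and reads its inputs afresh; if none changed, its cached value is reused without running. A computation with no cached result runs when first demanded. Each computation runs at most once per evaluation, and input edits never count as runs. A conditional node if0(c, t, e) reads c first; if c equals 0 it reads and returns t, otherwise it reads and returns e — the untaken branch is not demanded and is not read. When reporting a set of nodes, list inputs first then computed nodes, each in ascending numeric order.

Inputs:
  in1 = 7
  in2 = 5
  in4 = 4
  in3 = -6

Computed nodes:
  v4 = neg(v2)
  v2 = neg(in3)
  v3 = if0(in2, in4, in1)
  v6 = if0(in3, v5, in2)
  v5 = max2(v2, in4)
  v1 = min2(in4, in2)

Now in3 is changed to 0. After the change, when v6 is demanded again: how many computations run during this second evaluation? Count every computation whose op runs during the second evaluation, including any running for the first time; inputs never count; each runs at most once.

Initial pass — values computed on the first demand:
  v6 = if0(in3=-6 -> else branch in2) = 5

Second demand — change propagation:
  v2: newly demanded (no cache) — executes and yields 0.
  v5: newly demanded (no cache) — executes and yields 4.
  v6: re-runs because in3 -6->0; new result 4.

The important point: the flipped condition pulls in fresh nodes; v2, v5 run for the first time.

Run set: v2, v5, v6 (3 run).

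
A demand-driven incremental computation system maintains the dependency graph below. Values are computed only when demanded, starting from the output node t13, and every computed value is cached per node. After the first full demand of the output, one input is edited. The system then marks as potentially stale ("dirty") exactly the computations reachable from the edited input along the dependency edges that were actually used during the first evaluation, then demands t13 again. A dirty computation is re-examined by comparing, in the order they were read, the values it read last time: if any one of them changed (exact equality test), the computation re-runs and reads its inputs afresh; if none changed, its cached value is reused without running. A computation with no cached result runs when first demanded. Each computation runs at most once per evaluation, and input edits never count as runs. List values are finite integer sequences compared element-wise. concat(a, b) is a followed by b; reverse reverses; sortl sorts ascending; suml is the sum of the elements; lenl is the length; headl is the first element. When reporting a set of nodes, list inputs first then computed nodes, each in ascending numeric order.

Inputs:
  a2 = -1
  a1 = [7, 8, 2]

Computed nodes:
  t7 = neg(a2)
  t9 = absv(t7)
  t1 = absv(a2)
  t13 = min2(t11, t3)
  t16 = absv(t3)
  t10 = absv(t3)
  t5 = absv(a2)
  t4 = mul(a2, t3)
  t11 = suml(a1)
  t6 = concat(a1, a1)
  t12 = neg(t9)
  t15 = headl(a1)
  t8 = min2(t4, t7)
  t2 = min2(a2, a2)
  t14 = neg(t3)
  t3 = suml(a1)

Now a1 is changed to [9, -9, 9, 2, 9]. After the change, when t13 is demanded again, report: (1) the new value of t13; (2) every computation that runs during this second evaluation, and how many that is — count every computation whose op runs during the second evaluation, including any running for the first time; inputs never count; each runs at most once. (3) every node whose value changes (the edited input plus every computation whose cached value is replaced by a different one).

New value of t13: 20.
Computations that run: t3, t11, t13 — 3 in total.
Values that change: a1, t3, t11, t13.

First evaluation (everything demanded from the output):
  t3 = suml([7, 8, 2]) = 17
  t11 = suml([7, 8, 2]) = 17
  t13 = min2(17, 17) = 17

Propagation after the edit:
  t3: runs — a1 [7, 8, 2]->[9, -9, 9, 2, 9]; result 20.
  t11: runs — a1 [7, 8, 2]->[9, -9, 9, 2, 9]; result 20.
  t13: runs — t11 17->20; t3 17->20; result 20.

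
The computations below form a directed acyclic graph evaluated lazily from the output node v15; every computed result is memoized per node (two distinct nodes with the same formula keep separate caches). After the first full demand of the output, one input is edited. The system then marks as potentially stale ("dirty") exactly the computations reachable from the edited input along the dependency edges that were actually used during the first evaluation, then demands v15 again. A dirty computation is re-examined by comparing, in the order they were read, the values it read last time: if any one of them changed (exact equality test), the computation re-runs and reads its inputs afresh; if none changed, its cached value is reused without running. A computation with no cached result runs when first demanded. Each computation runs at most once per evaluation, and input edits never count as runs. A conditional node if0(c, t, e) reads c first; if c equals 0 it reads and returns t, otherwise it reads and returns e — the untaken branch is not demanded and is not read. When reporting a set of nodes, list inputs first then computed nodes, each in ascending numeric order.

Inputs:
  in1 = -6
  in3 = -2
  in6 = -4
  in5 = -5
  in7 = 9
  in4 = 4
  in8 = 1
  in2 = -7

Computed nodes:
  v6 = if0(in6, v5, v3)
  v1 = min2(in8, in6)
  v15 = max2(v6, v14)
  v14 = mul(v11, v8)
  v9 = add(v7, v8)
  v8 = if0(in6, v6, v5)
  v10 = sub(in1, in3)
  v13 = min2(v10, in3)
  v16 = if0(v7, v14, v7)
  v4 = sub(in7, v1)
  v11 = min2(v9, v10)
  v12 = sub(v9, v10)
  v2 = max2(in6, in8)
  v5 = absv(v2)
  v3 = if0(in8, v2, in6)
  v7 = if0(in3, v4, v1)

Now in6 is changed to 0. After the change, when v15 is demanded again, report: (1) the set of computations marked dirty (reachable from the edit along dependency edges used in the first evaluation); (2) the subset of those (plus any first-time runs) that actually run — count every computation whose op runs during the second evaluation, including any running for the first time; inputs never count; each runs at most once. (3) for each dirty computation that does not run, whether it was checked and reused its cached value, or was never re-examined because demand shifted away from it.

The edit dirties: v1, v2, v3, v5, v6, v7, v8, v9, v11, v14, v15.
8 computations run: v1, v2, v6, v7, v8, v9, v11, v15.
Cache hits after checking: v5, v14.
Unvisited dirty nodes (no longer demanded): v3.
Note the branch switch — demand abandons v3, which is never re-examined.

First demand of the output computes:
  v1 = min2(1, -4) = -4
  v2 = max2(-4, 1) = 1
  v3 = if0(in8=1 -> else branch in6) = -4
  v5 = absv(1) = 1
  v6 = if0(in6=-4 -> else branch v3) = -4
  v7 = if0(in3=-2 -> else branch v1) = -4
  v8 = if0(in6=-4 -> else branch v5) = 1
  v9 = add(-4, 1) = -3
  v10 = sub(-6, -2) = -4
  v11 = min2(-3, -4) = -4
  v14 = mul(-4, 1) = -4
  v15 = max2(-4, -4) = -4

After the edit, cleaning proceeds:
  v1: a read changed (in6 -4->0) — executes, giving 0.
  v2: a read changed (in6 -4->0) — executes, giving 1 — identical to its old value.
  v3: stays stale; no demand reaches it after the flip.
  v5: dirty, but its reads are unchanged (v2 unchanged); cached 1 stands.
  v6: a read changed (in6 -4->0) — executes, giving 1.
  v7: a read changed (v1 -4->0) — executes, giving 0.
  v8: a read changed (in6 -4->0) — executes, giving 1 — identical to its old value.
  v9: a read changed (v7 -4->0) — executes, giving 1.
  v11: a read changed (v9 -3->1) — executes, giving -4 — identical to its old value.
  v14: dirty, but its reads are unchanged (v11 unchanged, v8 unchanged); cached -4 stands.
  v15: a read changed (v6 -4->1) — executes, giving 1.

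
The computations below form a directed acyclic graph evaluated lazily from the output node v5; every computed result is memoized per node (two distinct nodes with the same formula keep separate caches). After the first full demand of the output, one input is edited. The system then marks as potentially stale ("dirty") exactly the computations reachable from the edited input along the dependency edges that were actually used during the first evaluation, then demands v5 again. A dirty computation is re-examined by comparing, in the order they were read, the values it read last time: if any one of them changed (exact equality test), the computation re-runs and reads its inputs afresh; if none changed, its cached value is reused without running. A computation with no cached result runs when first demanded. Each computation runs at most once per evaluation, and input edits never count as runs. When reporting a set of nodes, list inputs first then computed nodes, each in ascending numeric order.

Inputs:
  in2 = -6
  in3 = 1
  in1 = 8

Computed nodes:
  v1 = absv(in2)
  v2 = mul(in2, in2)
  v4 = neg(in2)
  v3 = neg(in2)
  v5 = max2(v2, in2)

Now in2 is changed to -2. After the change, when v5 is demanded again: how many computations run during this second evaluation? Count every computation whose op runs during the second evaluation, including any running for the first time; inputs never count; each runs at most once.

First demand of the output computes:
  v2 = mul(-6, -6) = 36
  v5 = max2(36, -6) = 36

After the edit, cleaning proceeds:
  v2: a read changed (in2 -6->-2; in2 -6->-2) — executes, giving 4.
  v5: a read changed (v2 36->4; in2 -6->-2) — executes, giving 4.

2 computations run: v2, v5.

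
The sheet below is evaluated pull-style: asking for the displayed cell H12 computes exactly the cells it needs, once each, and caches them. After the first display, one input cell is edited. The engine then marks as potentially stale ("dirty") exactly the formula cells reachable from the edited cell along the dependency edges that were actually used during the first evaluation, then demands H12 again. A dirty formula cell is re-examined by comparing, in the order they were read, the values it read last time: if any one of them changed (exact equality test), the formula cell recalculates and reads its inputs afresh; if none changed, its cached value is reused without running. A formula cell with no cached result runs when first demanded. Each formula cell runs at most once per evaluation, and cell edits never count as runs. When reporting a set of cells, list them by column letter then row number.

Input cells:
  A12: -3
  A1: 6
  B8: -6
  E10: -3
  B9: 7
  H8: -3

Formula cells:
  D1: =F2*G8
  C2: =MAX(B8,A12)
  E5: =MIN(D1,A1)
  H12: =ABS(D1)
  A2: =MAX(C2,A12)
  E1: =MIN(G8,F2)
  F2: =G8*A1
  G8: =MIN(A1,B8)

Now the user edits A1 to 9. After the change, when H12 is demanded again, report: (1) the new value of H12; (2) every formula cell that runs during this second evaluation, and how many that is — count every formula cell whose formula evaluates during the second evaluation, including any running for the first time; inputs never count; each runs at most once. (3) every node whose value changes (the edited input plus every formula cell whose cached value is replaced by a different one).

First demand of the output computes:
  G8 = MIN(6, -6) = -6
  F2 = -6 * 6 = -36
  D1 = -36 * -6 = 216
  H12 = ABS(216) = 216

After the edit, cleaning proceeds:
  G8: a read changed (A1 6->9) — executes, giving -6 — identical to its old value.
  F2: a read changed (A1 6->9) — executes, giving -54.
  D1: a read changed (F2 -36->-54) — executes, giving 324.
  H12: a read changed (D1 216->324) — executes, giving 324.

Demanding H12 again yields 324.
4 formula cells run: D1, F2, G8, H12.
The nodes whose values change: A1, D1, F2, H12.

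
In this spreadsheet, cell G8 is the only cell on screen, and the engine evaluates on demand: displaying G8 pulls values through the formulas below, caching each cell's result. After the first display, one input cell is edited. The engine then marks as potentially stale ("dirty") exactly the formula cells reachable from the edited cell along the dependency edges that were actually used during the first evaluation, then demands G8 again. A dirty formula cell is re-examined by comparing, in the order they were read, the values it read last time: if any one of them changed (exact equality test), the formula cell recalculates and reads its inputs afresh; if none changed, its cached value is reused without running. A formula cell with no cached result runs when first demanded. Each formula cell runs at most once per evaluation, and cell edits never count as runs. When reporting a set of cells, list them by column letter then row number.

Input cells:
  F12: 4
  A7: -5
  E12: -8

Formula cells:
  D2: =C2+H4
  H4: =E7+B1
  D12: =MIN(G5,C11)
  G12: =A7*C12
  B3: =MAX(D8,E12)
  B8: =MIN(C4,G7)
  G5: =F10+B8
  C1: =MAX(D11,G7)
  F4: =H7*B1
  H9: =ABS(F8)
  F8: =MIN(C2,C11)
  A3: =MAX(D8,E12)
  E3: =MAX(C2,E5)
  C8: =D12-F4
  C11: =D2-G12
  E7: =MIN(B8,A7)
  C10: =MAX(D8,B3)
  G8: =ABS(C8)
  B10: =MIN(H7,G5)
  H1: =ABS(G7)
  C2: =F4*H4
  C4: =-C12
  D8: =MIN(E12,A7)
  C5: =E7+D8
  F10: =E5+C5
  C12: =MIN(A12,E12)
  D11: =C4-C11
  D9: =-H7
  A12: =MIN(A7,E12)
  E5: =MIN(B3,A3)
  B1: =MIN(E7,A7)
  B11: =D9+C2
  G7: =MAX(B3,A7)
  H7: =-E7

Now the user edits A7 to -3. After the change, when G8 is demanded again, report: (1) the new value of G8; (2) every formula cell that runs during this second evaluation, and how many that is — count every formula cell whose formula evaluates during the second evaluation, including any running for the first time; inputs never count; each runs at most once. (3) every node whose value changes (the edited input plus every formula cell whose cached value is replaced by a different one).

G8 now evaluates to 13.
Run set: A12, B1, B8, C2, C5, C8, C11, D2, D8, D12, E7, F4, F10, G5, G7, G8, G12, H4, H7 (19 run).
Changed values: A7, B1, B8, C2, C5, C8, C11, D2, D12, E7, F4, F10, G5, G7, G8, G12, H4, H7.
The important point: at B3 every value read last time is unchanged, so the dirty flag clears without a run.

Initial pass — values computed on the first demand:
  A12 = MIN(-5, -8) = -8
  C12 = MIN(-8, -8) = -8
  C4 = -(-8) = 8
  D8 = MIN(-8, -5) = -8
  A3 = MAX(-8, -8) = -8
  B3 = MAX(-8, -8) = -8
  E5 = MIN(-8, -8) = -8
  G7 = MAX(-8, -5) = -5
  B8 = MIN(8, -5) = -5
  E7 = MIN(-5, -5) = -5
  B1 = MIN(-5, -5) = -5
  C5 = -5 + -8 = -13
  F10 = -8 + -13 = -21
  G5 = -21 + -5 = -26
  G12 = -5 * -8 = 40
  H4 = -5 + -5 = -10
  H7 = -(-5) = 5
  F4 = 5 * -5 = -25
  C2 = -25 * -10 = 250
  D2 = 250 + -10 = 240
  C11 = 240 - 40 = 200
  D12 = MIN(-26, 200) = -26
  C8 = -26 - -25 = -1
  G8 = ABS(-1) = 1

Second demand — change propagation:
  A12: re-runs because A7 -5->-3; new result -8 (unchanged).
  C12: re-examined; everything it read last time is the same (A12 unchanged, E12 unchanged) — cache -8 kept, no run.
  C4: re-examined; everything it read last time is the same (C12 unchanged) — cache 8 kept, no run.
  D8: re-runs because A7 -5->-3; new result -8 (unchanged).
  A3: re-examined; everything it read last time is the same (D8 unchanged, E12 unchanged) — cache -8 kept, no run.
  B3: re-examined; everything it read last time is the same (D8 unchanged, E12 unchanged) — cache -8 kept, no run.
  E5: re-examined; everything it read last time is the same (B3 unchanged, A3 unchanged) — cache -8 kept, no run.
  G7: re-runs because A7 -5->-3; new result -3.
  B8: re-runs because G7 -5->-3; new result -3.
  E7: re-runs because B8 -5->-3; A7 -5->-3; new result -3.
  B1: re-runs because E7 -5->-3; A7 -5->-3; new result -3.
  C5: re-runs because E7 -5->-3; new result -11.
  F10: re-runs because C5 -13->-11; new result -19.
  G5: re-runs because F10 -21->-19; B8 -5->-3; new result -22.
  G12: re-runs because A7 -5->-3; new result 24.
  H4: re-runs because E7 -5->-3; B1 -5->-3; new result -6.
  H7: re-runs because E7 -5->-3; new result 3.
  F4: re-runs because H7 5->3; B1 -5->-3; new result -9.
  C2: re-runs because F4 -25->-9; H4 -10->-6; new result 54.
  D2: re-runs because C2 250->54; H4 -10->-6; new result 48.
  C11: re-runs because D2 240->48; G12 40->24; new result 24.
  D12: re-runs because G5 -26->-22; C11 200->24; new result -22.
  C8: re-runs because D12 -26->-22; F4 -25->-9; new result -13.
  G8: re-runs because C8 -1->-13; new result 13.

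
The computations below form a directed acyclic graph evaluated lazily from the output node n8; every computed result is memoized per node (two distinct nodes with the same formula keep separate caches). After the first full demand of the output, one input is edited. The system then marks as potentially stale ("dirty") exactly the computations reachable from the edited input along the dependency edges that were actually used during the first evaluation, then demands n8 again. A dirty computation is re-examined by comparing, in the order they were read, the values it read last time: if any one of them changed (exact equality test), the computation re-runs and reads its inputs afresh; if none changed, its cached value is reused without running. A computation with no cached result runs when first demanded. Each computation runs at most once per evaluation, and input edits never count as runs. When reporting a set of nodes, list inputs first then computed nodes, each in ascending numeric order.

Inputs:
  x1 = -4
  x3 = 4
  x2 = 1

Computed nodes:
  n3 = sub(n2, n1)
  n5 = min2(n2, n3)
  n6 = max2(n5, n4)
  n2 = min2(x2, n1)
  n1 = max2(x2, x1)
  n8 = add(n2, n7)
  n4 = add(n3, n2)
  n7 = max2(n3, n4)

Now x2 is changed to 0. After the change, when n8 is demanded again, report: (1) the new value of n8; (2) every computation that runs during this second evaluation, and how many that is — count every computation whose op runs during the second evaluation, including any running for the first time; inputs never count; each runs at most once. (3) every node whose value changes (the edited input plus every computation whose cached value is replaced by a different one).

Demanding n8 again yields 0.
6 computations run: n1, n2, n3, n4, n7, n8.
The nodes whose values change: x2, n1, n2, n4, n7, n8.

First demand of the output computes:
  n1 = max2(1, -4) = 1
  n2 = min2(1, 1) = 1
  n3 = sub(1, 1) = 0
  n4 = add(0, 1) = 1
  n7 = max2(0, 1) = 1
  n8 = add(1, 1) = 2

After the edit, cleaning proceeds:
  n1: a read changed (x2 1->0) — executes, giving 0.
  n2: a read changed (x2 1->0; n1 1->0) — executes, giving 0.
  n3: a read changed (n2 1->0; n1 1->0) — executes, giving 0 — identical to its old value.
  n4: a read changed (n2 1->0) — executes, giving 0.
  n7: a read changed (n4 1->0) — executes, giving 0.
  n8: a read changed (n2 1->0; n7 1->0) — executes, giving 0.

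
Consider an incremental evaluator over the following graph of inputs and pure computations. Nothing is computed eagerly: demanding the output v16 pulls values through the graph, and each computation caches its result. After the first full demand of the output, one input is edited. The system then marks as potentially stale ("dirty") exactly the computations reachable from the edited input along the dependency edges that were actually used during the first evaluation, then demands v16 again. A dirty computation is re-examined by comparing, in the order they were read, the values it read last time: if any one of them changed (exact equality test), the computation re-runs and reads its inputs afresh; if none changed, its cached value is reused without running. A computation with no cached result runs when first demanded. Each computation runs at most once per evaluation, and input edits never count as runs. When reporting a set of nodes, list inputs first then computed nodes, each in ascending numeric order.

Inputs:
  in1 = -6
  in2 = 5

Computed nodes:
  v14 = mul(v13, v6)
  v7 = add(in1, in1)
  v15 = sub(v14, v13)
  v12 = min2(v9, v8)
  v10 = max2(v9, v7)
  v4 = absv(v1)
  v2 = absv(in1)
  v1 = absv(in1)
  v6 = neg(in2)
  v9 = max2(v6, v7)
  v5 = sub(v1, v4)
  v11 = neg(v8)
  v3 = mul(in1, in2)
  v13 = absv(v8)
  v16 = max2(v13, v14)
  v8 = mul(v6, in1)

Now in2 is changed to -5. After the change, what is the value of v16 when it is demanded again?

v16 now evaluates to 150.

Initial pass — values computed on the first demand:
  v6 = neg(5) = -5
  v8 = mul(-5, -6) = 30
  v13 = absv(30) = 30
  v14 = mul(30, -5) = -150
  v16 = max2(30, -150) = 30

Second demand — change propagation:
  v6: re-runs because in2 5->-5; new result 5.
  v8: re-runs because v6 -5->5; new result -30.
  v13: re-runs because v8 30->-30; new result 30 (unchanged).
  v14: re-runs because v6 -5->5; new result 150.
  v16: re-runs because v14 -150->150; new result 150.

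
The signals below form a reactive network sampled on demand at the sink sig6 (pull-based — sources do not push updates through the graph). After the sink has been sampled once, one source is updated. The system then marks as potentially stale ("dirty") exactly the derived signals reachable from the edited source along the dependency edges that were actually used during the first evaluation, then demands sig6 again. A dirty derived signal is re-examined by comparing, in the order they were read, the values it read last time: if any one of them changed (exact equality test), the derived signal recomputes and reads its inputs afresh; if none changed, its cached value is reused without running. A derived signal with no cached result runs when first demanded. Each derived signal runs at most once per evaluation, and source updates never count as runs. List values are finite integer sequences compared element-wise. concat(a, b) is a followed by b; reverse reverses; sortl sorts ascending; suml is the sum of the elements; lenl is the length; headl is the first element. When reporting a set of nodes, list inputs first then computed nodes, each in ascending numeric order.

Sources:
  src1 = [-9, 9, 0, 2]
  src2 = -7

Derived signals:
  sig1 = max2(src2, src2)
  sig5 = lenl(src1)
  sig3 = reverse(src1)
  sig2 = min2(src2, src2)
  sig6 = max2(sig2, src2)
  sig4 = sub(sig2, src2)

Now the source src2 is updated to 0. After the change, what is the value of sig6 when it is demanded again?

sig6 now evaluates to 0.

Initial pass — values computed on the first demand:
  sig2 = min2(-7, -7) = -7
  sig6 = max2(-7, -7) = -7

Second demand — change propagation:
  sig2: re-runs because src2 -7->0; src2 -7->0; new result 0.
  sig6: re-runs because sig2 -7->0; src2 -7->0; new result 0.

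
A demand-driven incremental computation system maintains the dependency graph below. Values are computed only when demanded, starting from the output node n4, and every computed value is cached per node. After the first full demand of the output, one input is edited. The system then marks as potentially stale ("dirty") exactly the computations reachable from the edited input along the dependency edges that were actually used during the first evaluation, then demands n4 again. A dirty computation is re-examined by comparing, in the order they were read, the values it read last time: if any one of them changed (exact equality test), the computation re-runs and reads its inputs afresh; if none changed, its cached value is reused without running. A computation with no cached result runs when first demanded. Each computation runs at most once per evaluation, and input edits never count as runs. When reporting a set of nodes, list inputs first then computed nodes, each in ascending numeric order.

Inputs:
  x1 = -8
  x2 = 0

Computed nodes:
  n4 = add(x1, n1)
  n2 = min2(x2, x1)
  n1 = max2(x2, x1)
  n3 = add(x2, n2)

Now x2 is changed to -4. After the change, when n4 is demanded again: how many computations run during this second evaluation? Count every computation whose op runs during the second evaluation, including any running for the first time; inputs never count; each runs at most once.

First evaluation (everything demanded from the output):
  n1 = max2(0, -8) = 0
  n4 = add(-8, 0) = -8

Propagation after the edit:
  n1: runs — x2 0->-4; result -4.
  n4: runs — n1 0->-4; result -12.

Computations that run: n1, n4 — 2 in total.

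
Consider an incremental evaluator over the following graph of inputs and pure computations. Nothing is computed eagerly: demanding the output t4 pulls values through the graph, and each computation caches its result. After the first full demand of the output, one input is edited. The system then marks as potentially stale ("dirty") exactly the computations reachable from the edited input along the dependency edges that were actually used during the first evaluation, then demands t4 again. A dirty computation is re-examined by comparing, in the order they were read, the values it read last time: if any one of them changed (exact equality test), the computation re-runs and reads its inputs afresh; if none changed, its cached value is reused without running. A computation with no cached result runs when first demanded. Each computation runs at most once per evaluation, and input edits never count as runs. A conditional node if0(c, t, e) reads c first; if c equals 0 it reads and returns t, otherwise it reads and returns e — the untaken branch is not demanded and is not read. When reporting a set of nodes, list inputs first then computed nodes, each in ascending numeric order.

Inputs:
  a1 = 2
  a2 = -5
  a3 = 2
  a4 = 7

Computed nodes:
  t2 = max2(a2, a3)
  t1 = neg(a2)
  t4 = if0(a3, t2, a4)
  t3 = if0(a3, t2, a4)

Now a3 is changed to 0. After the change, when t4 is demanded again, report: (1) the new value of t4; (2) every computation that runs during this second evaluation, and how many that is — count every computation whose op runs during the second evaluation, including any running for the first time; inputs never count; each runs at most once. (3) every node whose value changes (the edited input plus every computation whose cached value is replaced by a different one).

t4 now evaluates to 0.
Run set: t2, t4 (2 run).
Changed values: a3, t4.
The important point: the flipped condition pulls in fresh nodes; t2 runs for the first time.

Initial pass — values computed on the first demand:
  t4 = if0(a3=2 -> else branch a4) = 7

Second demand — change propagation:
  t2: newly demanded (no cache) — executes and yields 0.
  t4: re-runs because a3 2->0; new result 0.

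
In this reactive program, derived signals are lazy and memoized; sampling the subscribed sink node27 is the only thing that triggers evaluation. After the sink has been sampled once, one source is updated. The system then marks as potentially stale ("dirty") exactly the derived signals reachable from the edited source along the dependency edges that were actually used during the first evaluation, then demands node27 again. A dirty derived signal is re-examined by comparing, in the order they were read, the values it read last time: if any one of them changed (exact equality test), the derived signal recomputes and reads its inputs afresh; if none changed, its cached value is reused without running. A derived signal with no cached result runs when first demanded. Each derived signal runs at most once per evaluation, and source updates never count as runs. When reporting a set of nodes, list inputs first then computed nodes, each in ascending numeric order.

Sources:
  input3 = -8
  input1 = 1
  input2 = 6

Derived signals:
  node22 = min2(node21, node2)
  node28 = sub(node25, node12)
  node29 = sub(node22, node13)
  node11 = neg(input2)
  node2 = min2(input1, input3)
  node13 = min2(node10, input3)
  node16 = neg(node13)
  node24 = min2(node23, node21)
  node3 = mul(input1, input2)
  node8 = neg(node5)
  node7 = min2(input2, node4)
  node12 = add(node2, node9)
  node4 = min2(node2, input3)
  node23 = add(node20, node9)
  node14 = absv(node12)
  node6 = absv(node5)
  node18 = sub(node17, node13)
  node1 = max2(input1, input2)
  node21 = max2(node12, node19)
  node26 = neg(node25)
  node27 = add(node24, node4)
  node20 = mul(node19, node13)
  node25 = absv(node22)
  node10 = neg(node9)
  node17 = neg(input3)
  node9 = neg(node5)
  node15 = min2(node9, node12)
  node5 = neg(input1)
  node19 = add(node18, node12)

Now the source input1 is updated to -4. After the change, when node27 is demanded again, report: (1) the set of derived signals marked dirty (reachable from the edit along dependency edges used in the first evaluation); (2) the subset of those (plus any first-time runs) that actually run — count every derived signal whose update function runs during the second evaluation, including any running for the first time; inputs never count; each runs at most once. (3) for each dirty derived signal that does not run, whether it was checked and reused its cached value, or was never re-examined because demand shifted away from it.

The edit dirties: node2, node4, node5, node9, node10, node12, node13, node18, node19, node20, node21, node23, node24, node27.
12 derived signals run: node2, node5, node9, node10, node12, node13, node19, node20, node21, node23, node24, node27.
Cache hits after checking: node4, node18.
Note where the cutoff bites: node4 is checked, finds nothing changed, and keeps its cache.

First demand of the output computes:
  node2 = min2(1, -8) = -8
  node4 = min2(-8, -8) = -8
  node5 = neg(1) = -1
  node9 = neg(-1) = 1
  node10 = neg(1) = -1
  node12 = add(-8, 1) = -7
  node13 = min2(-1, -8) = -8
  node17 = neg(-8) = 8
  node18 = sub(8, -8) = 16
  node19 = add(16, -7) = 9
  node20 = mul(9, -8) = -72
  node21 = max2(-7, 9) = 9
  node23 = add(-72, 1) = -71
  node24 = min2(-71, 9) = -71
  node27 = add(-71, -8) = -79

After the edit, cleaning proceeds:
  node2: a read changed (input1 1->-4) — executes, giving -8 — identical to its old value.
  node4: dirty, but its reads are unchanged (node2 unchanged, input3 unchanged); cached -8 stands.
  node5: a read changed (input1 1->-4) — executes, giving 4.
  node9: a read changed (node5 -1->4) — executes, giving -4.
  node10: a read changed (node9 1->-4) — executes, giving 4.
  node12: a read changed (node9 1->-4) — executes, giving -12.
  node13: a read changed (node10 -1->4) — executes, giving -8 — identical to its old value.
  node18: dirty, but its reads are unchanged (node17 unchanged, node13 unchanged); cached 16 stands.
  node19: a read changed (node12 -7->-12) — executes, giving 4.
  node20: a read changed (node19 9->4) — executes, giving -32.
  node21: a read changed (node12 -7->-12; node19 9->4) — executes, giving 4.
  node23: a read changed (node20 -72->-32; node9 1->-4) — executes, giving -36.
  node24: a read changed (node23 -71->-36; node21 9->4) — executes, giving -36.
  node27: a read changed (node24 -71->-36) — executes, giving -44.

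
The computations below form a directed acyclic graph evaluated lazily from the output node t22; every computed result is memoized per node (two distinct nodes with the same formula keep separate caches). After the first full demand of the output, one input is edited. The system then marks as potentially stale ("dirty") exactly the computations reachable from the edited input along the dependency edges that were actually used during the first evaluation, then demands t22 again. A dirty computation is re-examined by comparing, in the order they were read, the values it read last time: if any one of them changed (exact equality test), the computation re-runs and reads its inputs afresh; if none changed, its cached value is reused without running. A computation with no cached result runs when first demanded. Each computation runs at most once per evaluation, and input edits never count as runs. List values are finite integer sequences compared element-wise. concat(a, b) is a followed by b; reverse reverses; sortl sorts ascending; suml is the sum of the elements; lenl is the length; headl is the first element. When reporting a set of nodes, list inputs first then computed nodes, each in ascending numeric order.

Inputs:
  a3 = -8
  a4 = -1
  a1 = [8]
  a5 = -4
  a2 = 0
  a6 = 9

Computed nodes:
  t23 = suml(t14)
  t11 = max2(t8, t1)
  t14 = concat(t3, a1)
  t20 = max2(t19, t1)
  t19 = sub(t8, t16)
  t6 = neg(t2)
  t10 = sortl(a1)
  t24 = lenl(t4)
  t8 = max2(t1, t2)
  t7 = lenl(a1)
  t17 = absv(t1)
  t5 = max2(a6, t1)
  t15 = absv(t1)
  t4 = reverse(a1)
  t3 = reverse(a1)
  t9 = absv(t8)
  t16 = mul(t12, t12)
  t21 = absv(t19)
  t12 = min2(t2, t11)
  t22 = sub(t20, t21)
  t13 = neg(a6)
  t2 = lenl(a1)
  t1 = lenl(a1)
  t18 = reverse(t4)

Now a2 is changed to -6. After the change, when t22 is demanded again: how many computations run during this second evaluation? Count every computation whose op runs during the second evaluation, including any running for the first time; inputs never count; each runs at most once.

First demand of the output computes:
  t1 = lenl([8]) = 1
  t2 = lenl([8]) = 1
  t8 = max2(1, 1) = 1
  t11 = max2(1, 1) = 1
  t12 = min2(1, 1) = 1
  t16 = mul(1, 1) = 1
  t19 = sub(1, 1) = 0
  t20 = max2(0, 1) = 1
  t21 = absv(0) = 0
  t22 = sub(1, 0) = 1

After the edit, cleaning proceeds:
  no node depends on a2 at all; the second demand re-runs nothing.

Note the shortcut — nothing in the graph depends on a2 at all, so no recomputation happens.

0 computations run: none.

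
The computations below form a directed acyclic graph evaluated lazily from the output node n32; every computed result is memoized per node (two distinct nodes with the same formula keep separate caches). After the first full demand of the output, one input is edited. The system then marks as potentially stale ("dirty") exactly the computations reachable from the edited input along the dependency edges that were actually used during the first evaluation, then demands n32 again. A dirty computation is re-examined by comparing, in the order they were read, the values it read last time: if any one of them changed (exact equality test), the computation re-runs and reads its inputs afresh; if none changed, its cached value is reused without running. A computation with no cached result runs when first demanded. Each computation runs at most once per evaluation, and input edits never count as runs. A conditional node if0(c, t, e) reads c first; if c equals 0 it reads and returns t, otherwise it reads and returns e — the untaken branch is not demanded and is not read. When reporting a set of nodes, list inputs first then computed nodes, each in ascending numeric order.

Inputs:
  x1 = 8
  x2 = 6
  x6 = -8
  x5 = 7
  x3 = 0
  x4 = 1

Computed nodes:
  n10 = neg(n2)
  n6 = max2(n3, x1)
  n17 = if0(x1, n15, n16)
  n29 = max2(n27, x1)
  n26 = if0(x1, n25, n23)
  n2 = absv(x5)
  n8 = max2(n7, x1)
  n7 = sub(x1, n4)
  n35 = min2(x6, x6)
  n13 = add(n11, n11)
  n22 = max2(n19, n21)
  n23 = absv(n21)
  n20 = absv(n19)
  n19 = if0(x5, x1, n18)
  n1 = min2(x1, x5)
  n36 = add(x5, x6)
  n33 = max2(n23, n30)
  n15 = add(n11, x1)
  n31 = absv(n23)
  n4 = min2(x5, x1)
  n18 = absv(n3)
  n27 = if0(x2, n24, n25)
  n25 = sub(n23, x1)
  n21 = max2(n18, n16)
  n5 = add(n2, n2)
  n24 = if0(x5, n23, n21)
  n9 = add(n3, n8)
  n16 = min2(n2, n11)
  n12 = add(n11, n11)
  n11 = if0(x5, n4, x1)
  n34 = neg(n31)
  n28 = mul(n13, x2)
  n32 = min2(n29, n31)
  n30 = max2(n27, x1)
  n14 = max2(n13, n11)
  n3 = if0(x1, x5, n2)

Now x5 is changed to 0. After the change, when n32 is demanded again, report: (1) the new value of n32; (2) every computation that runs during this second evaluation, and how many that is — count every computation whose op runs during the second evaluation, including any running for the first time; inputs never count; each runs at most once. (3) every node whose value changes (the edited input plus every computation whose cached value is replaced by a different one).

Demanding n32 again yields 0.
13 computations run: n2, n3, n4, n11, n16, n18, n21, n23, n25, n27, n29, n31, n32.
The nodes whose values change: x5, n2, n3, n11, n16, n18, n21, n23, n25, n27, n31, n32.
Note the branch switch — n4 had no cache and runs now for the first time.

First demand of the output computes:
  n2 = absv(7) = 7
  n3 = if0(x1=8 -> else branch n2) = 7
  n11 = if0(x5=7 -> else branch x1) = 8
  n16 = min2(7, 8) = 7
  n18 = absv(7) = 7
  n21 = max2(7, 7) = 7
  n23 = absv(7) = 7
  n25 = sub(7, 8) = -1
  n27 = if0(x2=6 -> else branch n25) = -1
  n29 = max2(-1, 8) = 8
  n31 = absv(7) = 7
  n32 = min2(8, 7) = 7

After the edit, cleaning proceeds:
  n2: a read changed (x5 7->0) — executes, giving 0.
  n3: a read changed (n2 7->0) — executes, giving 0.
  n4: had never run; runs now, result 0.
  n11: a read changed (x5 7->0) — executes, giving 0.
  n16: a read changed (n2 7->0; n11 8->0) — executes, giving 0.
  n18: a read changed (n3 7->0) — executes, giving 0.
  n21: a read changed (n18 7->0; n16 7->0) — executes, giving 0.
  n23: a read changed (n21 7->0) — executes, giving 0.
  n25: a read changed (n23 7->0) — executes, giving -8.
  n27: a read changed (n25 -1->-8) — executes, giving -8.
  n29: a read changed (n27 -1->-8) — executes, giving 8 — identical to its old value.
  n31: a read changed (n23 7->0) — executes, giving 0.
  n32: a read changed (n31 7->0) — executes, giving 0.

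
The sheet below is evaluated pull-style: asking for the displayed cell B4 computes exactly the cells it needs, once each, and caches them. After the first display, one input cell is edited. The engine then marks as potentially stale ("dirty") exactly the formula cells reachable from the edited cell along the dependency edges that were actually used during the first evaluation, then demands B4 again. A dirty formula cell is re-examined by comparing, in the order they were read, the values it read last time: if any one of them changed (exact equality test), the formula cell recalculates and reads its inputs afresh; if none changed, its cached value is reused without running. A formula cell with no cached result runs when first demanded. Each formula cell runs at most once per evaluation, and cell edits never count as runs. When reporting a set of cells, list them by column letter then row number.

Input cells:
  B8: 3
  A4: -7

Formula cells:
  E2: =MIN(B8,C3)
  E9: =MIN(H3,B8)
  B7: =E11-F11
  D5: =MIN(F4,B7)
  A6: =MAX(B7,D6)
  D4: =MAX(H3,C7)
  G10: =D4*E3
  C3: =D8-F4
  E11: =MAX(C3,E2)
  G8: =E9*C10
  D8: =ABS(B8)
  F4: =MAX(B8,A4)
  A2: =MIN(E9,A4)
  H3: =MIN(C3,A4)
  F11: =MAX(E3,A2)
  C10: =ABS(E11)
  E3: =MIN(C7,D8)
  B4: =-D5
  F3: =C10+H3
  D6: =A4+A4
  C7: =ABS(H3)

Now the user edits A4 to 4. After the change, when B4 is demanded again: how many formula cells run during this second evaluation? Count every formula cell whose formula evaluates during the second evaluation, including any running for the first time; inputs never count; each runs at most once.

13 formula cells run: A2, B4, B7, C3, C7, D5, E2, E3, E9, E11, F4, F11, H3.

First demand of the output computes:
  D8 = ABS(3) = 3
  F4 = MAX(3, -7) = 3
  C3 = 3 - 3 = 0
  E2 = MIN(3, 0) = 0
  E11 = MAX(0, 0) = 0
  H3 = MIN(0, -7) = -7
  C7 = ABS(-7) = 7
  E3 = MIN(7, 3) = 3
  E9 = MIN(-7, 3) = -7
  A2 = MIN(-7, -7) = -7
  F11 = MAX(3, -7) = 3
  B7 = 0 - 3 = -3
  D5 = MIN(3, -3) = -3
  B4 = -(-3) = 3

After the edit, cleaning proceeds:
  F4: a read changed (A4 -7->4) — executes, giving 4.
  C3: a read changed (F4 3->4) — executes, giving -1.
  E2: a read changed (C3 0->-1) — executes, giving -1.
  E11: a read changed (C3 0->-1; E2 0->-1) — executes, giving -1.
  H3: a read changed (C3 0->-1; A4 -7->4) — executes, giving -1.
  C7: a read changed (H3 -7->-1) — executes, giving 1.
  E3: a read changed (C7 7->1) — executes, giving 1.
  E9: a read changed (H3 -7->-1) — executes, giving -1.
  A2: a read changed (E9 -7->-1; A4 -7->4) — executes, giving -1.
  F11: a read changed (E3 3->1; A2 -7->-1) — executes, giving 1.
  B7: a read changed (E11 0->-1; F11 3->1) — executes, giving -2.
  D5: a read changed (F4 3->4; B7 -3->-2) — executes, giving -2.
  B4: a read changed (D5 -3->-2) — executes, giving 2.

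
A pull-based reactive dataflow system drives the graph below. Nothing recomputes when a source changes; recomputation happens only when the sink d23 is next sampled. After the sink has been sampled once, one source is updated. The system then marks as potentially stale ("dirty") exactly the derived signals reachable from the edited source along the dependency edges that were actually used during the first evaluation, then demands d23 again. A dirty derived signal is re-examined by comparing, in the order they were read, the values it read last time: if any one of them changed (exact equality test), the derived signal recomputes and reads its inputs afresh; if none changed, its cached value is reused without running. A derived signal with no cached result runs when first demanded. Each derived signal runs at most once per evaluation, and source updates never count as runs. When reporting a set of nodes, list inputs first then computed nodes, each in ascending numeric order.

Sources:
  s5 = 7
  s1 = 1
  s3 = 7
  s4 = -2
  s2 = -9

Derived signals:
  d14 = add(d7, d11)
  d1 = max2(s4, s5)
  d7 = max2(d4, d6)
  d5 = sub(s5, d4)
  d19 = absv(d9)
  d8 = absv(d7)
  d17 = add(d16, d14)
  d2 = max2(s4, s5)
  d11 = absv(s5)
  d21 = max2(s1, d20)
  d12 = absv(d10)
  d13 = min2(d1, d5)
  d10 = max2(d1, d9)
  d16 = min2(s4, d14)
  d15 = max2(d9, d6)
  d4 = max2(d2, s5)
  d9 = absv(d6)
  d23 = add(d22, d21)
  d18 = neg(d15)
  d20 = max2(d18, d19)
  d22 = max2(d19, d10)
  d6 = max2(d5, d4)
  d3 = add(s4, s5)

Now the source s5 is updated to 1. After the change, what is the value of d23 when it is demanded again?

First evaluation (everything demanded from the output):
  d1 = max2(-2, 7) = 7
  d2 = max2(-2, 7) = 7
  d4 = max2(7, 7) = 7
  d5 = sub(7, 7) = 0
  d6 = max2(0, 7) = 7
  d9 = absv(7) = 7
  d10 = max2(7, 7) = 7
  d15 = max2(7, 7) = 7
  d18 = neg(7) = -7
  d19 = absv(7) = 7
  d20 = max2(-7, 7) = 7
  d21 = max2(1, 7) = 7
  d22 = max2(7, 7) = 7
  d23 = add(7, 7) = 14

Propagation after the edit:
  d1: runs — s5 7->1; result 1.
  d2: runs — s5 7->1; result 1.
  d4: runs — d2 7->1; s5 7->1; result 1.
  d5: runs — s5 7->1; d4 7->1; result 0 (same value as before).
  d6: runs — d4 7->1; result 1.
  d9: runs — d6 7->1; result 1.
  d10: runs — d1 7->1; d9 7->1; result 1.
  d15: runs — d9 7->1; d6 7->1; result 1.
  d18: runs — d15 7->1; result -1.
  d19: runs — d9 7->1; result 1.
  d20: runs — d18 -7->-1; d19 7->1; result 1.
  d21: runs — d20 7->1; result 1.
  d22: runs — d19 7->1; d10 7->1; result 1.
  d23: runs — d22 7->1; d21 7->1; result 2.

New value of d23: 2.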